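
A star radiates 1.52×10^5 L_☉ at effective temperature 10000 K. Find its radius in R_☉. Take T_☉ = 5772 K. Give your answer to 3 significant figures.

130 R_☉

R/R_☉ = √(L/L_☉) / (T/T_☉)² = √(1.52×10^5) / (1.733)²
       = 389.9 / 3.002 = 129.9.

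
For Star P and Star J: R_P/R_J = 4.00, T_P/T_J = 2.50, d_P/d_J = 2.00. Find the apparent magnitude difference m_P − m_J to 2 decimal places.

-5.48

L_P/L_J = (4.00)²(2.50)⁴ = 625.0.
F_P/F_J = (L_P/L_J)/(d_P/d_J)² = 625.0/4.000 = 156.2.
m_P − m_J = −2.5 log₁₀(156.2) = -5.48.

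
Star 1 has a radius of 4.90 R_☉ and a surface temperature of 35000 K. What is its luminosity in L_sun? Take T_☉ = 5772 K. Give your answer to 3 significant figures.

L/L_☉ = (R/R_☉)² (T/T_☉)⁴ = (4.90)² × (35000/5772)⁴
       = 24.01 × (6.064)⁴ = 24.01 × 1352 = 3.246×10^4.

3.25×10^4 L_sun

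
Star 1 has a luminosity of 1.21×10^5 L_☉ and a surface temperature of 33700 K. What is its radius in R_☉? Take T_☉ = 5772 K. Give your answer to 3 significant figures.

10.2 R_☉

R/R_☉ = √(L/L_☉) / (T/T_☉)² = √(1.21×10^5) / (5.839)²
       = 347.9 / 34.09 = 10.20.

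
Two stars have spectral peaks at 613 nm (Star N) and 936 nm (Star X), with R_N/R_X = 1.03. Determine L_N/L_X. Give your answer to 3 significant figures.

5.77

Wien's law gives T ∝ 1/λ_max, so T_N/T_X = λ_X/λ_N = 936/613 = 1.527.
Then L ∝ R²T⁴ gives L_N/L_X = (1.03)² × (1.527)⁴ = 1.061 × 5.436 = 5.767.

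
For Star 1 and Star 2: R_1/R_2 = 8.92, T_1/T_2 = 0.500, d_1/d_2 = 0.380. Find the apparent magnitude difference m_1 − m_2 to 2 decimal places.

L_1/L_2 = (8.92)²(0.500)⁴ = 4.973.
F_1/F_2 = (L_1/L_2)/(d_1/d_2)² = 4.973/0.1444 = 34.44.
m_1 − m_2 = −2.5 log₁₀(34.44) = -3.84.

-3.84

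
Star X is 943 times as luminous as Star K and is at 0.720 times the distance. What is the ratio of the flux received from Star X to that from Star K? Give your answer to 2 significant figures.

1.8×10^3

F = L/(4πd²), so F_X/F_K = (L_X/L_K) / (d_X/d_K)²
= 943 / (0.720)² = 943 / 0.5184 = 1819.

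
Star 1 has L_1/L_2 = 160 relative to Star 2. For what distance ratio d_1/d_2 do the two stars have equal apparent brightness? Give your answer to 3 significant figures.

12.6

Equal flux requires L_1/d_1² = L_2/d_2², so d_1/d_2 = √(L_1/L_2)
= √(160) = 12.65.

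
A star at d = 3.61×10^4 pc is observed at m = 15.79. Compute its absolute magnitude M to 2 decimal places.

M = m − 5 log₁₀(d/10 pc) = 15.79 − 5 log₁₀(3.61×10^4/10)
  = 15.79 − 5 × 3.558 = 15.79 − 17.79 = -2.00.

-2.00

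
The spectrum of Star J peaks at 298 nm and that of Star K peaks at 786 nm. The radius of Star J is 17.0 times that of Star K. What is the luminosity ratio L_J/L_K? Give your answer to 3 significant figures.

Wien's law gives T ∝ 1/λ_max, so T_J/T_K = λ_K/λ_J = 786/298 = 2.638.
Then L ∝ R²T⁴ gives L_J/L_K = (17.0)² × (2.638)⁴ = 289.0 × 48.40 = 1.399×10^4.

1.40×10^4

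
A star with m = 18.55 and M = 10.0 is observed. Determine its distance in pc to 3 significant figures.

513 pc

m − M = 5 log₁₀(d/10 pc)
18.55 − (10.0) = 8.55 = 5 log₁₀(d/10)
d = 10 × 10^(8.55/5) = 10 × 10^1.710 = 512.9 pc.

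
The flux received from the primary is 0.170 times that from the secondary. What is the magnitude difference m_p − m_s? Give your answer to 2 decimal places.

m_p − m_s = −2.5 log₁₀(F_p/F_s) = −2.5 log₁₀(0.170) = −2.5 × (-0.770) = 1.924.

1.92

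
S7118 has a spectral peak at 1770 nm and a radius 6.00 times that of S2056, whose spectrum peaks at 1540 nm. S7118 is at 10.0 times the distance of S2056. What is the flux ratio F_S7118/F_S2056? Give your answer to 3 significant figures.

Wien's law: T_S7118/T_S2056 = λ_S2056/λ_S7118 = 1540/1770 = 0.8701.
L_S7118/L_S2056 = (R_S7118/R_S2056)²(T_S7118/T_S2056)⁴ = (6.00)²(0.8701)⁴ = 20.63.
F_S7118/F_S2056 = (L_S7118/L_S2056)/(d_S7118/d_S2056)² = 20.63/(10.0)² = 0.2063.

0.206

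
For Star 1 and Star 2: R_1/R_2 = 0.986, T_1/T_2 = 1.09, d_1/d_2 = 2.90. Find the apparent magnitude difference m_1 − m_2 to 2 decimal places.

L_1/L_2 = (0.986)²(1.09)⁴ = 1.372.
F_1/F_2 = (L_1/L_2)/(d_1/d_2)² = 1.372/8.410 = 0.1632.
m_1 − m_2 = −2.5 log₁₀(0.1632) = 1.97.

1.97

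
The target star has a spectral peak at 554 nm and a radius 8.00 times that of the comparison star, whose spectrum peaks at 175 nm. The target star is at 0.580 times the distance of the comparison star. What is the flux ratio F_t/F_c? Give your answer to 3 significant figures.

Wien's law: T_t/T_c = λ_c/λ_t = 175/554 = 0.3159.
L_t/L_c = (R_t/R_c)²(T_t/T_c)⁴ = (8.00)²(0.3159)⁴ = 0.6372.
F_t/F_c = (L_t/L_c)/(d_t/d_c)² = 0.6372/(0.580)² = 1.894.

1.89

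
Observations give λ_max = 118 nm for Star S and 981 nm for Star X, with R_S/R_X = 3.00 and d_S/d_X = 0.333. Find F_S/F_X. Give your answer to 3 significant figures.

3.88×10^5

Wien's law: T_S/T_X = λ_X/λ_S = 981/118 = 8.314.
L_S/L_X = (R_S/R_X)²(T_S/T_X)⁴ = (3.00)²(8.314)⁴ = 4.299×10^4.
F_S/F_X = (L_S/L_X)/(d_S/d_X)² = 4.299×10^4/(0.333)² = 3.877×10^5.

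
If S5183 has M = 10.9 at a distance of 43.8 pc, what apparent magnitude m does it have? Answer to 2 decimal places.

14.11

m = M + 5 log₁₀(d/10 pc) = 10.9 + 5 log₁₀(43.8/10)
  = 10.9 + 5 × 0.641 = 10.9 + 3.21 = 14.11.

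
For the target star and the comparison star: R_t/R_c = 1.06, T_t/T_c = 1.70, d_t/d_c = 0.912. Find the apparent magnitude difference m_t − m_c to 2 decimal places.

-2.63

L_t/L_c = (1.06)²(1.70)⁴ = 9.384.
F_t/F_c = (L_t/L_c)/(d_t/d_c)² = 9.384/0.8317 = 11.28.
m_t − m_c = −2.5 log₁₀(11.28) = -2.63.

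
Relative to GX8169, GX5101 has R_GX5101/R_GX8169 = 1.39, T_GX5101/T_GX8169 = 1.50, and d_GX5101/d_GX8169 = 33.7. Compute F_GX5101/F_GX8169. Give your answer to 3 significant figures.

0.00861

L_GX5101/L_GX8169 = (R_GX5101/R_GX8169)²(T_GX5101/T_GX8169)⁴ = (1.39)² × (1.50)⁴ = 9.781.
F_GX5101/F_GX8169 = (L_GX5101/L_GX8169)/(d_GX5101/d_GX8169)² = 9.781 / (33.7)² = 0.008613.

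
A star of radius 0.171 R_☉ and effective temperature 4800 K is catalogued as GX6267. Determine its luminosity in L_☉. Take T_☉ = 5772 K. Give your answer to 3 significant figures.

L/L_☉ = (R/R_☉)² (T/T_☉)⁴ = (0.171)² × (4800/5772)⁴
       = 0.02924 × (0.8316)⁴ = 0.02924 × 0.4783 = 0.01398.

0.0140 L_☉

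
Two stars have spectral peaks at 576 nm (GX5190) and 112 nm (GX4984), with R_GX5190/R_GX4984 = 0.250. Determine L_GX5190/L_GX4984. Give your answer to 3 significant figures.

8.93×10^-5

Wien's law gives T ∝ 1/λ_max, so T_GX5190/T_GX4984 = λ_GX4984/λ_GX5190 = 112/576 = 0.1944.
Then L ∝ R²T⁴ gives L_GX5190/L_GX4984 = (0.250)² × (0.1944)⁴ = 0.06250 × 0.001429 = 8.934×10^-5.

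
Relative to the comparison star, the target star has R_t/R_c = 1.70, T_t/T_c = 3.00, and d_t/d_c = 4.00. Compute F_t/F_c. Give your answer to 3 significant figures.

L_t/L_c = (R_t/R_c)²(T_t/T_c)⁴ = (1.70)² × (3.00)⁴ = 234.1.
F_t/F_c = (L_t/L_c)/(d_t/d_c)² = 234.1 / (4.00)² = 14.63.

14.6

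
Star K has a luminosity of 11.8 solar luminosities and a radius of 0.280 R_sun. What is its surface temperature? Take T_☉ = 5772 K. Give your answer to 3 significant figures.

2.02×10^4 K

T/T_☉ = (L/L_☉)^(1/4) / (R/R_☉)^(1/2)
T = 5772 × (11.8)^(1/4) / √(0.280) = 5772 × 1.853 / 0.5292 = 2.022×10^4 K.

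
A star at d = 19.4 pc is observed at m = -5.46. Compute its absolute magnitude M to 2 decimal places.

M = m − 5 log₁₀(d/10 pc) = -5.46 − 5 log₁₀(19.4/10)
  = -5.46 − 5 × 0.288 = -5.46 − 1.44 = -6.90.

-6.90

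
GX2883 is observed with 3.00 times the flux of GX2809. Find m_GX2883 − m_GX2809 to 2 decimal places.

m_GX2883 − m_GX2809 = −2.5 log₁₀(F_GX2883/F_GX2809) = −2.5 log₁₀(3.00) = −2.5 × (0.477) = -1.193.

-1.19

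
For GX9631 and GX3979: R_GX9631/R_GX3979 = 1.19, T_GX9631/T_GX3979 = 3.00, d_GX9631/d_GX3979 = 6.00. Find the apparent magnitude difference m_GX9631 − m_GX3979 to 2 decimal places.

-1.26

L_GX9631/L_GX3979 = (1.19)²(3.00)⁴ = 114.7.
F_GX9631/F_GX3979 = (L_GX9631/L_GX3979)/(d_GX9631/d_GX3979)² = 114.7/36.00 = 3.186.
m_GX9631 − m_GX3979 = −2.5 log₁₀(3.186) = -1.26.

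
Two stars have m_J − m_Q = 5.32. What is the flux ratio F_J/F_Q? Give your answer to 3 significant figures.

F_J/F_Q = 10^(−(m_J − m_Q)/2.5) = 10^(-5.32/2.5) = 10^-2.128 = 0.007447.

0.00745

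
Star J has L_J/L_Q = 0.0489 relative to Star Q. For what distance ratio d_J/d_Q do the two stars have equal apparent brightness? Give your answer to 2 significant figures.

0.22

Equal flux requires L_J/d_J² = L_Q/d_Q², so d_J/d_Q = √(L_J/L_Q)
= √(0.0489) = 0.2211.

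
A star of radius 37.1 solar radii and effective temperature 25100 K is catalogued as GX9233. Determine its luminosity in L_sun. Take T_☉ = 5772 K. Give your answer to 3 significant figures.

L/L_☉ = (R/R_☉)² (T/T_☉)⁴ = (37.1)² × (25100/5772)⁴
       = 1376 × (4.349)⁴ = 1376 × 357.6 = 4.922×10^5.

4.92×10^5 L_sun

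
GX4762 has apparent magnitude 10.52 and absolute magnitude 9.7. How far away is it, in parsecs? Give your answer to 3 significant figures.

14.6 pc

m − M = 5 log₁₀(d/10 pc)
10.52 − (9.7) = 0.82 = 5 log₁₀(d/10)
d = 10 × 10^(0.82/5) = 10 × 10^0.164 = 14.59 pc.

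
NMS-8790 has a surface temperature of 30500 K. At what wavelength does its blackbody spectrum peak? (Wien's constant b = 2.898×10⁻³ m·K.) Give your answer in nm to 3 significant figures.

95.0 nm

λ_max = b/T = 2.898×10⁻³ / 30500 = 9.50×10^-8 m = 95.02 nm.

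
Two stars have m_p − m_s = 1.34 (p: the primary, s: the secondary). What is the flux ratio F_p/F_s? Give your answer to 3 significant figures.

0.291

F_p/F_s = 10^(−(m_p − m_s)/2.5) = 10^(-1.34/2.5) = 10^-0.536 = 0.2911.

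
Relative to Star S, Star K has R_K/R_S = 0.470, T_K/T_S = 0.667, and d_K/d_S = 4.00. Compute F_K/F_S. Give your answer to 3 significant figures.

L_K/L_S = (R_K/R_S)²(T_K/T_S)⁴ = (0.470)² × (0.667)⁴ = 0.04372.
F_K/F_S = (L_K/L_S)/(d_K/d_S)² = 0.04372 / (4.00)² = 0.002733.

0.00273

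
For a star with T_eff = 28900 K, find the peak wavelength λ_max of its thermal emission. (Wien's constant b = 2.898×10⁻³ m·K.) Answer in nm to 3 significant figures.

λ_max = b/T = 2.898×10⁻³ / 28900 = 1.00×10^-7 m = 100.3 nm.

100 nm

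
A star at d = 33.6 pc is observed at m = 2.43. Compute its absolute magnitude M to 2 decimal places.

-0.20

M = m − 5 log₁₀(d/10 pc) = 2.43 − 5 log₁₀(33.6/10)
  = 2.43 − 5 × 0.526 = 2.43 − 2.63 = -0.20.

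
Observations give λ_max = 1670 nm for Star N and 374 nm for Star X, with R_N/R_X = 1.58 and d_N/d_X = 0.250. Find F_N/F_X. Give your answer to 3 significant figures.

0.100

Wien's law: T_N/T_X = λ_X/λ_N = 374/1670 = 0.2240.
L_N/L_X = (R_N/R_X)²(T_N/T_X)⁴ = (1.58)²(0.2240)⁴ = 0.006280.
F_N/F_X = (L_N/L_X)/(d_N/d_X)² = 0.006280/(0.250)² = 0.1005.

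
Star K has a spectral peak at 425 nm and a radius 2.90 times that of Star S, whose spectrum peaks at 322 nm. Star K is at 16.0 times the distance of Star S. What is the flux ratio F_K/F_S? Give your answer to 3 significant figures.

Wien's law: T_K/T_S = λ_S/λ_K = 322/425 = 0.7576.
L_K/L_S = (R_K/R_S)²(T_K/T_S)⁴ = (2.90)²(0.7576)⁴ = 2.771.
F_K/F_S = (L_K/L_S)/(d_K/d_S)² = 2.771/(16.0)² = 0.01082.

0.0108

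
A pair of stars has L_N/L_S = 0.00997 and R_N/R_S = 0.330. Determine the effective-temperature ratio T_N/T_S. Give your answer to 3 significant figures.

L ∝ R²T⁴ gives T ∝ (L/R²)^(1/4), so
T_N/T_S = (0.00997 / 0.330²)^(1/4) = (0.09155)^(1/4) = 0.5501.

0.550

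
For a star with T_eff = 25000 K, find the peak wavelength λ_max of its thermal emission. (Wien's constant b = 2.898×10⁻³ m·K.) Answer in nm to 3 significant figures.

λ_max = b/T = 2.898×10⁻³ / 25000 = 1.16×10^-7 m = 115.9 nm.

116 nm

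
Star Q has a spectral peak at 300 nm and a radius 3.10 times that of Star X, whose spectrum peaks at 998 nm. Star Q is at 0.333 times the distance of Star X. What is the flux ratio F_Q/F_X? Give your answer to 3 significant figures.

Wien's law: T_Q/T_X = λ_X/λ_Q = 998/300 = 3.327.
L_Q/L_X = (R_Q/R_X)²(T_Q/T_X)⁴ = (3.10)²(3.327)⁴ = 1177.
F_Q/F_X = (L_Q/L_X)/(d_Q/d_X)² = 1177/(0.333)² = 1.061×10^4.

1.06×10^4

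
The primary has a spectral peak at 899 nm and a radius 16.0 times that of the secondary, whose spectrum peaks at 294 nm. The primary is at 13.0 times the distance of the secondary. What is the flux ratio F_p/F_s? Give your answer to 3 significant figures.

0.0173

Wien's law: T_p/T_s = λ_s/λ_p = 294/899 = 0.3270.
L_p/L_s = (R_p/R_s)²(T_p/T_s)⁴ = (16.0)²(0.3270)⁴ = 2.928.
F_p/F_s = (L_p/L_s)/(d_p/d_s)² = 2.928/(13.0)² = 0.01733.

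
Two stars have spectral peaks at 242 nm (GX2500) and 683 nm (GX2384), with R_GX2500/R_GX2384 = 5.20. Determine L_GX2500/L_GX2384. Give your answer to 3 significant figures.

Wien's law gives T ∝ 1/λ_max, so T_GX2500/T_GX2384 = λ_GX2384/λ_GX2500 = 683/242 = 2.822.
Then L ∝ R²T⁴ gives L_GX2500/L_GX2384 = (5.20)² × (2.822)⁴ = 27.04 × 63.45 = 1716.

1.72×10^3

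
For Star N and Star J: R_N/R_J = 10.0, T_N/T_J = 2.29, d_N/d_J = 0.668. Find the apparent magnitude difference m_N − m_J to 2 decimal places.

L_N/L_J = (10.0)²(2.29)⁴ = 2750.
F_N/F_J = (L_N/L_J)/(d_N/d_J)² = 2750/0.4462 = 6163.
m_N − m_J = −2.5 log₁₀(6163) = -9.47.

-9.47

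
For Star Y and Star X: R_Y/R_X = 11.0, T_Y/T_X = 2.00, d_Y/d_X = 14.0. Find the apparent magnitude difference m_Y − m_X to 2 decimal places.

L_Y/L_X = (11.0)²(2.00)⁴ = 1936.
F_Y/F_X = (L_Y/L_X)/(d_Y/d_X)² = 1936/196.0 = 9.878.
m_Y − m_X = −2.5 log₁₀(9.878) = -2.49.

-2.49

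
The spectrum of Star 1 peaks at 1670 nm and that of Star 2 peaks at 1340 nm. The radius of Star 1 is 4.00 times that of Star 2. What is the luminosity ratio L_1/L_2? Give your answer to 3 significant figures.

Wien's law gives T ∝ 1/λ_max, so T_1/T_2 = λ_2/λ_1 = 1340/1670 = 0.8024.
Then L ∝ R²T⁴ gives L_1/L_2 = (4.00)² × (0.8024)⁴ = 16.00 × 0.4145 = 6.632.

6.63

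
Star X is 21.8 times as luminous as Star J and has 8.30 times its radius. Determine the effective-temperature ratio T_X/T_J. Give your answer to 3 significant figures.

0.750

L ∝ R²T⁴ gives T ∝ (L/R²)^(1/4), so
T_X/T_J = (21.8 / 8.30²)^(1/4) = (0.3164)^(1/4) = 0.7500.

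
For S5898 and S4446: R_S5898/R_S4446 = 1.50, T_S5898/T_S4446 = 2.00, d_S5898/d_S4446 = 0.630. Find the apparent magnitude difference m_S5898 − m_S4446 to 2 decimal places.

L_S5898/L_S4446 = (1.50)²(2.00)⁴ = 36.00.
F_S5898/F_S4446 = (L_S5898/L_S4446)/(d_S5898/d_S4446)² = 36.00/0.3969 = 90.70.
m_S5898 − m_S4446 = −2.5 log₁₀(90.70) = -4.89.

-4.89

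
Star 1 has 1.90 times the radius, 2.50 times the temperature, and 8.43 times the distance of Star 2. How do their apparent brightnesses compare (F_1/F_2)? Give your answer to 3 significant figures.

1.98

L_1/L_2 = (R_1/R_2)²(T_1/T_2)⁴ = (1.90)² × (2.50)⁴ = 141.0.
F_1/F_2 = (L_1/L_2)/(d_1/d_2)² = 141.0 / (8.43)² = 1.984.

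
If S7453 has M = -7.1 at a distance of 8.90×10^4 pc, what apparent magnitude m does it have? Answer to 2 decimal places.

m = M + 5 log₁₀(d/10 pc) = -7.1 + 5 log₁₀(8.90×10^4/10)
  = -7.1 + 5 × 3.949 = -7.1 + 19.75 = 12.65.

12.65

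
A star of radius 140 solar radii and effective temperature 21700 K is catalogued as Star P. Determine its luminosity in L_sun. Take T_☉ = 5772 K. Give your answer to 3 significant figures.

L/L_☉ = (R/R_☉)² (T/T_☉)⁴ = (140)² × (21700/5772)⁴
       = 1.960×10^4 × (3.760)⁴ = 1.960×10^4 × 199.8 = 3.916×10^6.

3.92×10^6 L_sun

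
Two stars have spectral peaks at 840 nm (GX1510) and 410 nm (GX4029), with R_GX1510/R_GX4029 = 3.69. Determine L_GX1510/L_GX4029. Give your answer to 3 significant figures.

0.773

Wien's law gives T ∝ 1/λ_max, so T_GX1510/T_GX4029 = λ_GX4029/λ_GX1510 = 410/840 = 0.4881.
Then L ∝ R²T⁴ gives L_GX1510/L_GX4029 = (3.69)² × (0.4881)⁴ = 13.62 × 0.05676 = 0.7728.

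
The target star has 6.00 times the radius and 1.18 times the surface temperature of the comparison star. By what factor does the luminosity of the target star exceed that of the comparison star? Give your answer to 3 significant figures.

From the Stefan–Boltzmann law, L ∝ R²T⁴, so
L_t/L_c = (R_t/R_c)² (T_t/T_c)⁴ = (6.00)² × (1.18)⁴ = 36.00 × 1.939 = 69.80.

69.8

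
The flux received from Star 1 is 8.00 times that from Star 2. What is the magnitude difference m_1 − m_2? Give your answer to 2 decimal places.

-2.26

m_1 − m_2 = −2.5 log₁₀(F_1/F_2) = −2.5 log₁₀(8.00) = −2.5 × (0.903) = -2.258.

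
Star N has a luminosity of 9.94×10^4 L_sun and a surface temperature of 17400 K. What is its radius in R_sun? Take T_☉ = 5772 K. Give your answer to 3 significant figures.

R/R_☉ = √(L/L_☉) / (T/T_☉)² = √(9.94×10^4) / (3.015)²
       = 315.3 / 9.088 = 34.69.

34.7 R_sun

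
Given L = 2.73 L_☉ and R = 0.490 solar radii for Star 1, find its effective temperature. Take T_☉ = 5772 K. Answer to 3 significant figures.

T/T_☉ = (L/L_☉)^(1/4) / (R/R_☉)^(1/2)
T = 5772 × (2.73)^(1/4) / √(0.490) = 5772 × 1.285 / 0.7000 = 1.060×10^4 K.

1.06×10^4 K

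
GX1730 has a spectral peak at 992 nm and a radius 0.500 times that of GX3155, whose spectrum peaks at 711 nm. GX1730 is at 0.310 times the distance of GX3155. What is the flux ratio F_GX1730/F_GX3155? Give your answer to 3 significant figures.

Wien's law: T_GX1730/T_GX3155 = λ_GX3155/λ_GX1730 = 711/992 = 0.7167.
L_GX1730/L_GX3155 = (R_GX1730/R_GX3155)²(T_GX1730/T_GX3155)⁴ = (0.500)²(0.7167)⁴ = 0.06597.
F_GX1730/F_GX3155 = (L_GX1730/L_GX3155)/(d_GX1730/d_GX3155)² = 0.06597/(0.310)² = 0.6865.

0.687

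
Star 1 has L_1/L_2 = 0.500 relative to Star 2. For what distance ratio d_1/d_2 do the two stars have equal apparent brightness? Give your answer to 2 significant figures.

Equal flux requires L_1/d_1² = L_2/d_2², so d_1/d_2 = √(L_1/L_2)
= √(0.500) = 0.7071.

0.71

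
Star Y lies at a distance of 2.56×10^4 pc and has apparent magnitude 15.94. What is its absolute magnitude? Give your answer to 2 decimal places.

-1.10

M = m − 5 log₁₀(d/10 pc) = 15.94 − 5 log₁₀(2.56×10^4/10)
  = 15.94 − 5 × 3.408 = 15.94 − 17.04 = -1.10.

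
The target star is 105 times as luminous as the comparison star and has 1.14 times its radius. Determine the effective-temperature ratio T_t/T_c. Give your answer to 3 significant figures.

3.00

L ∝ R²T⁴ gives T ∝ (L/R²)^(1/4), so
T_t/T_c = (105 / 1.14²)^(1/4) = (80.79)^(1/4) = 2.998.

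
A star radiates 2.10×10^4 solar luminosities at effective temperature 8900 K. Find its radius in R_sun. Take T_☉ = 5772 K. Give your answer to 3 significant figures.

R/R_☉ = √(L/L_☉) / (T/T_☉)² = √(2.10×10^4) / (1.542)²
       = 144.9 / 2.378 = 60.95.

61.0 R_sun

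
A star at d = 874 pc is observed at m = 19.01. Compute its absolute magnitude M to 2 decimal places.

9.30

M = m − 5 log₁₀(d/10 pc) = 19.01 − 5 log₁₀(874/10)
  = 19.01 − 5 × 1.942 = 19.01 − 9.71 = 9.30.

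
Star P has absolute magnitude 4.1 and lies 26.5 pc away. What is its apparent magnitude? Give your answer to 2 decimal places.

m = M + 5 log₁₀(d/10 pc) = 4.1 + 5 log₁₀(26.5/10)
  = 4.1 + 5 × 0.423 = 4.1 + 2.12 = 6.22.

6.22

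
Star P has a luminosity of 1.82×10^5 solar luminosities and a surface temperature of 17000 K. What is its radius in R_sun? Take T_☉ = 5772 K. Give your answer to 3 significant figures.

49.2 R_sun

R/R_☉ = √(L/L_☉) / (T/T_☉)² = √(1.82×10^5) / (2.945)²
       = 426.6 / 8.675 = 49.18.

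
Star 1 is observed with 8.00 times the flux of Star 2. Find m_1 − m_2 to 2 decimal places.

m_1 − m_2 = −2.5 log₁₀(F_1/F_2) = −2.5 log₁₀(8.00) = −2.5 × (0.903) = -2.258.

-2.26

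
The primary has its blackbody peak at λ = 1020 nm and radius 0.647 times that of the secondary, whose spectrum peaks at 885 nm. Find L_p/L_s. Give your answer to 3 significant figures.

Wien's law gives T ∝ 1/λ_max, so T_p/T_s = λ_s/λ_p = 885/1020 = 0.8676.
Then L ∝ R²T⁴ gives L_p/L_s = (0.647)² × (0.8676)⁴ = 0.4186 × 0.5667 = 0.2372.

0.237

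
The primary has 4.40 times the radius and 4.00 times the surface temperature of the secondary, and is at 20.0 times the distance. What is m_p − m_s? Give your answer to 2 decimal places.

-2.73

L_p/L_s = (4.40)²(4.00)⁴ = 4956.
F_p/F_s = (L_p/L_s)/(d_p/d_s)² = 4956/400.0 = 12.39.
m_p − m_s = −2.5 log₁₀(12.39) = -2.73.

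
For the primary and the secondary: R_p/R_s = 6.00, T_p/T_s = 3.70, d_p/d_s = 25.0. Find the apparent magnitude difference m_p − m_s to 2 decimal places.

-2.58

L_p/L_s = (6.00)²(3.70)⁴ = 6747.
F_p/F_s = (L_p/L_s)/(d_p/d_s)² = 6747/625.0 = 10.80.
m_p − m_s = −2.5 log₁₀(10.80) = -2.58.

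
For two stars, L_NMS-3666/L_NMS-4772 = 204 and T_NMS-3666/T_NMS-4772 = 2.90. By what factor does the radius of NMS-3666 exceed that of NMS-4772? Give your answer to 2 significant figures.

1.7

L ∝ R²T⁴ gives R ∝ √L / T², so
R_NMS-3666/R_NMS-4772 = √(204) / (2.90)² = 14.28 / 8.410 = 1.698.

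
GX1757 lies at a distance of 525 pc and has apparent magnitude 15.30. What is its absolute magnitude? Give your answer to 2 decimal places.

6.70

M = m − 5 log₁₀(d/10 pc) = 15.30 − 5 log₁₀(525/10)
  = 15.30 − 5 × 1.720 = 15.30 − 8.60 = 6.70.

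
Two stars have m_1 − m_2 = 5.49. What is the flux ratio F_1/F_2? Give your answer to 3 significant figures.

0.00637

F_1/F_2 = 10^(−(m_1 − m_2)/2.5) = 10^(-5.49/2.5) = 10^-2.196 = 0.006368.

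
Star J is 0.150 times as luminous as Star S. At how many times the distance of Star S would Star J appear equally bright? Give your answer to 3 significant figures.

0.387

Equal flux requires L_J/d_J² = L_S/d_S², so d_J/d_S = √(L_J/L_S)
= √(0.150) = 0.3873.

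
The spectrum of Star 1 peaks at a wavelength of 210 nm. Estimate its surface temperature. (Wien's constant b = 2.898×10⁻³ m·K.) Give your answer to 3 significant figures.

T = b/λ_max = 2.898×10⁻³ / (210×10⁻⁹) = 1.380×10^4 K.

1.38×10^4 K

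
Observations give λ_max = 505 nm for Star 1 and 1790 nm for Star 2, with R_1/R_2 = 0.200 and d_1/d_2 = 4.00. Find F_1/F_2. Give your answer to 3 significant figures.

0.395

Wien's law: T_1/T_2 = λ_2/λ_1 = 1790/505 = 3.545.
L_1/L_2 = (R_1/R_2)²(T_1/T_2)⁴ = (0.200)²(3.545)⁴ = 6.314.
F_1/F_2 = (L_1/L_2)/(d_1/d_2)² = 6.314/(4.00)² = 0.3946.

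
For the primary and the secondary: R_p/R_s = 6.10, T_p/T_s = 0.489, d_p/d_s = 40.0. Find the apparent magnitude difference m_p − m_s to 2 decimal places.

7.19

L_p/L_s = (6.10)²(0.489)⁴ = 2.128.
F_p/F_s = (L_p/L_s)/(d_p/d_s)² = 2.128/1600 = 0.001330.
m_p − m_s = −2.5 log₁₀(0.001330) = 7.19.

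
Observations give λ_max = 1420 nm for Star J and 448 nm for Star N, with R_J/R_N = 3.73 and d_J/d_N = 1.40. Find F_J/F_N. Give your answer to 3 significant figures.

0.0703

Wien's law: T_J/T_N = λ_N/λ_J = 448/1420 = 0.3155.
L_J/L_N = (R_J/R_N)²(T_J/T_N)⁴ = (3.73)²(0.3155)⁴ = 0.1378.
F_J/F_N = (L_J/L_N)/(d_J/d_N)² = 0.1378/(1.40)² = 0.07033.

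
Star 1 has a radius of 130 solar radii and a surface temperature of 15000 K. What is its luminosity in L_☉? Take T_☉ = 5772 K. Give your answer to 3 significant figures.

7.71×10^5 L_☉

L/L_☉ = (R/R_☉)² (T/T_☉)⁴ = (130)² × (15000/5772)⁴
       = 1.690×10^4 × (2.599)⁴ = 1.690×10^4 × 45.61 = 7.708×10^5.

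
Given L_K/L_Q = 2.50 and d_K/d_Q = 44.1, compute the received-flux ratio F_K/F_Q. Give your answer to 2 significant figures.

0.0013

F = L/(4πd²), so F_K/F_Q = (L_K/L_Q) / (d_K/d_Q)²
= 2.50 / (44.1)² = 2.50 / 1945 = 0.001285.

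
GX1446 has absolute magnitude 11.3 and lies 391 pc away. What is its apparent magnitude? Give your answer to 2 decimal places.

19.26

m = M + 5 log₁₀(d/10 pc) = 11.3 + 5 log₁₀(391/10)
  = 11.3 + 5 × 1.592 = 11.3 + 7.96 = 19.26.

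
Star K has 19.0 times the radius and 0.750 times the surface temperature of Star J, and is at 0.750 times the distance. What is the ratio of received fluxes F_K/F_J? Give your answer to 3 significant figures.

203

L_K/L_J = (R_K/R_J)²(T_K/T_J)⁴ = (19.0)² × (0.750)⁴ = 114.2.
F_K/F_J = (L_K/L_J)/(d_K/d_J)² = 114.2 / (0.750)² = 203.1.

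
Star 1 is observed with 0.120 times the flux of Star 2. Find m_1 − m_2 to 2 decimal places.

m_1 − m_2 = −2.5 log₁₀(F_1/F_2) = −2.5 log₁₀(0.120) = −2.5 × (-0.921) = 2.302.

2.30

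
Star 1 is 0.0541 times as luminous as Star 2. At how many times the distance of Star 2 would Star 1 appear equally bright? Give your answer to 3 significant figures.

0.233

Equal flux requires L_1/d_1² = L_2/d_2², so d_1/d_2 = √(L_1/L_2)
= √(0.0541) = 0.2326.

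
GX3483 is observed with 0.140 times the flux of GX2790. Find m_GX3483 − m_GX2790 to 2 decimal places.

m_GX3483 − m_GX2790 = −2.5 log₁₀(F_GX3483/F_GX2790) = −2.5 log₁₀(0.140) = −2.5 × (-0.854) = 2.135.

2.13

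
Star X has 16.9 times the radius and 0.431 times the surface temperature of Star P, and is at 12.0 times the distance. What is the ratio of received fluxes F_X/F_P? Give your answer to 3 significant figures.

0.0684

L_X/L_P = (R_X/R_P)²(T_X/T_P)⁴ = (16.9)² × (0.431)⁴ = 9.856.
F_X/F_P = (L_X/L_P)/(d_X/d_P)² = 9.856 / (12.0)² = 0.06844.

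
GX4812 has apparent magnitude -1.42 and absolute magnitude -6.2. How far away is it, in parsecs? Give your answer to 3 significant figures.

90.4 pc

m − M = 5 log₁₀(d/10 pc)
-1.42 − (-6.2) = 4.78 = 5 log₁₀(d/10)
d = 10 × 10^(4.78/5) = 10 × 10^0.956 = 90.36 pc.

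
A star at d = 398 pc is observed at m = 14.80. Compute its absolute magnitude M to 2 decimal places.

M = m − 5 log₁₀(d/10 pc) = 14.80 − 5 log₁₀(398/10)
  = 14.80 − 5 × 1.600 = 14.80 − 8.00 = 6.80.

6.80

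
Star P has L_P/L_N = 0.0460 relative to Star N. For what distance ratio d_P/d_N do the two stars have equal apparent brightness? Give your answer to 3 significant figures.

0.214

Equal flux requires L_P/d_P² = L_N/d_N², so d_P/d_N = √(L_P/L_N)
= √(0.0460) = 0.2145.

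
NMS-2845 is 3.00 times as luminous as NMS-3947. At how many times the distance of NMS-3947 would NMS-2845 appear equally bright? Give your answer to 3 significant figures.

Equal flux requires L_NMS-2845/d_NMS-2845² = L_NMS-3947/d_NMS-3947², so d_NMS-2845/d_NMS-3947 = √(L_NMS-2845/L_NMS-3947)
= √(3.00) = 1.732.

1.73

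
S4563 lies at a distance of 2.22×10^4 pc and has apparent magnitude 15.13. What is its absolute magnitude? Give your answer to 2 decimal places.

M = m − 5 log₁₀(d/10 pc) = 15.13 − 5 log₁₀(2.22×10^4/10)
  = 15.13 − 5 × 3.346 = 15.13 − 16.73 = -1.60.

-1.60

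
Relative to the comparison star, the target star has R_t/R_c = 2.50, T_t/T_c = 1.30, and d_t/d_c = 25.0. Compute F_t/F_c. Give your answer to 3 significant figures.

0.0286

L_t/L_c = (R_t/R_c)²(T_t/T_c)⁴ = (2.50)² × (1.30)⁴ = 17.85.
F_t/F_c = (L_t/L_c)/(d_t/d_c)² = 17.85 / (25.0)² = 0.02856.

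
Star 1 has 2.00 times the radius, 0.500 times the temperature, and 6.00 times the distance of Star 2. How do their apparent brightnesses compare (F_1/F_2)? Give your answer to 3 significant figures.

0.00694

L_1/L_2 = (R_1/R_2)²(T_1/T_2)⁴ = (2.00)² × (0.500)⁴ = 0.2500.
F_1/F_2 = (L_1/L_2)/(d_1/d_2)² = 0.2500 / (6.00)² = 0.006944.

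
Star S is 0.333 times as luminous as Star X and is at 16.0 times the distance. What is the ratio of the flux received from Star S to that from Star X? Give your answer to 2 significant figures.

0.0013

F = L/(4πd²), so F_S/F_X = (L_S/L_X) / (d_S/d_X)²
= 0.333 / (16.0)² = 0.333 / 256.0 = 0.001301.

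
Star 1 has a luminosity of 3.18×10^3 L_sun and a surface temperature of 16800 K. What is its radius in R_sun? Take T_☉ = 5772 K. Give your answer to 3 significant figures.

6.66 R_sun

R/R_☉ = √(L/L_☉) / (T/T_☉)² = √(3.18×10^3) / (2.911)²
       = 56.39 / 8.472 = 6.657.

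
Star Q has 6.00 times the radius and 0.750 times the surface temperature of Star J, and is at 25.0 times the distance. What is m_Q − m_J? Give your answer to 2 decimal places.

4.35

L_Q/L_J = (6.00)²(0.750)⁴ = 11.39.
F_Q/F_J = (L_Q/L_J)/(d_Q/d_J)² = 11.39/625.0 = 0.01823.
m_Q − m_J = −2.5 log₁₀(0.01823) = 4.35.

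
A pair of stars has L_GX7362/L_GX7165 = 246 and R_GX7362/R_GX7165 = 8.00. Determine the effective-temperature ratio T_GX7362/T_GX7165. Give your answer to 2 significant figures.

1.4

L ∝ R²T⁴ gives T ∝ (L/R²)^(1/4), so
T_GX7362/T_GX7165 = (246 / 8.00²)^(1/4) = (3.844)^(1/4) = 1.400.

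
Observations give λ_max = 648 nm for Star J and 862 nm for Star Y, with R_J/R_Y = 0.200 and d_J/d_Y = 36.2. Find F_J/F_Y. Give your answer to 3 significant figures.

9.56×10^-5

Wien's law: T_J/T_Y = λ_Y/λ_J = 862/648 = 1.330.
L_J/L_Y = (R_J/R_Y)²(T_J/T_Y)⁴ = (0.200)²(1.330)⁴ = 0.1253.
F_J/F_Y = (L_J/L_Y)/(d_J/d_Y)² = 0.1253/(36.2)² = 9.558×10^-5.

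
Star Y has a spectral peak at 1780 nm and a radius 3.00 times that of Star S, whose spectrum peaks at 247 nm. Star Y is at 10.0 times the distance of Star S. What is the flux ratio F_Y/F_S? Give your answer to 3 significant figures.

3.34×10^-5

Wien's law: T_Y/T_S = λ_S/λ_Y = 247/1780 = 0.1388.
L_Y/L_S = (R_Y/R_S)²(T_Y/T_S)⁴ = (3.00)²(0.1388)⁴ = 0.003337.
F_Y/F_S = (L_Y/L_S)/(d_Y/d_S)² = 0.003337/(10.0)² = 3.337×10^-5.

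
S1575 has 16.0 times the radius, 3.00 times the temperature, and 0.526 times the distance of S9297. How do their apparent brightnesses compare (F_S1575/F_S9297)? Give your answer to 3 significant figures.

L_S1575/L_S9297 = (R_S1575/R_S9297)²(T_S1575/T_S9297)⁴ = (16.0)² × (3.00)⁴ = 2.074×10^4.
F_S1575/F_S9297 = (L_S1575/L_S9297)/(d_S1575/d_S9297)² = 2.074×10^4 / (0.526)² = 7.495×10^4.

7.49×10^4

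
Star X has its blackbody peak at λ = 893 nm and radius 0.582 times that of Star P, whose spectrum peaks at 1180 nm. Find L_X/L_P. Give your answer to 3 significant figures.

Wien's law gives T ∝ 1/λ_max, so T_X/T_P = λ_P/λ_X = 1180/893 = 1.321.
Then L ∝ R²T⁴ gives L_X/L_P = (0.582)² × (1.321)⁴ = 0.3387 × 3.049 = 1.033.

1.03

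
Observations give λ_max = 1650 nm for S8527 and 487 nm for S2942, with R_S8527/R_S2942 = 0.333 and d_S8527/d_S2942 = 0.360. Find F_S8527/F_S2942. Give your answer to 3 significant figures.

0.00649

Wien's law: T_S8527/T_S2942 = λ_S2942/λ_S8527 = 487/1650 = 0.2952.
L_S8527/L_S2942 = (R_S8527/R_S2942)²(T_S8527/T_S2942)⁴ = (0.333)²(0.2952)⁴ = 8.415×10^-4.
F_S8527/F_S2942 = (L_S8527/L_S2942)/(d_S8527/d_S2942)² = 8.415×10^-4/(0.360)² = 0.006493.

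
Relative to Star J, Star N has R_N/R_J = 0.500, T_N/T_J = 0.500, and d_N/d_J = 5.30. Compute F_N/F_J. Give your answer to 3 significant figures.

5.56×10^-4

L_N/L_J = (R_N/R_J)²(T_N/T_J)⁴ = (0.500)² × (0.500)⁴ = 0.01562.
F_N/F_J = (L_N/L_J)/(d_N/d_J)² = 0.01562 / (5.30)² = 5.562×10^-4.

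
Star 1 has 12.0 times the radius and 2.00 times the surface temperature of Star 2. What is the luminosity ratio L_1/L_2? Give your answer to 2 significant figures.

2.3×10^3

From the Stefan–Boltzmann law, L ∝ R²T⁴, so
L_1/L_2 = (R_1/R_2)² (T_1/T_2)⁴ = (12.0)² × (2.00)⁴ = 144.0 × 16.00 = 2304.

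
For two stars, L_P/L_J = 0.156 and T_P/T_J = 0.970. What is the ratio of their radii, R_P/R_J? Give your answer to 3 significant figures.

0.420

L ∝ R²T⁴ gives R ∝ √L / T², so
R_P/R_J = √(0.156) / (0.970)² = 0.3950 / 0.9409 = 0.4198.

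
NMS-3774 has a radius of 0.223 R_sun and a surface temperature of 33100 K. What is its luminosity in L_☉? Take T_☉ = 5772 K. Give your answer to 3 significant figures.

L/L_☉ = (R/R_☉)² (T/T_☉)⁴ = (0.223)² × (33100/5772)⁴
       = 0.04973 × (5.735)⁴ = 0.04973 × 1081 = 53.78.

53.8 L_☉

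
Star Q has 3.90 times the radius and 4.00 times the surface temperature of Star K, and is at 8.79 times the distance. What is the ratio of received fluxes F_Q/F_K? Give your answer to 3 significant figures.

L_Q/L_K = (R_Q/R_K)²(T_Q/T_K)⁴ = (3.90)² × (4.00)⁴ = 3894.
F_Q/F_K = (L_Q/L_K)/(d_Q/d_K)² = 3894 / (8.79)² = 50.40.

50.4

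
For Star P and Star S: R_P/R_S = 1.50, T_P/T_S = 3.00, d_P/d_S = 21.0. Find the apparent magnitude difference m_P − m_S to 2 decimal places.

L_P/L_S = (1.50)²(3.00)⁴ = 182.2.
F_P/F_S = (L_P/L_S)/(d_P/d_S)² = 182.2/441.0 = 0.4133.
m_P − m_S = −2.5 log₁₀(0.4133) = 0.96.

0.96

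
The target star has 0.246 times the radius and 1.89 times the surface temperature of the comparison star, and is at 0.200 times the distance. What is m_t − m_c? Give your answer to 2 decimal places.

L_t/L_c = (0.246)²(1.89)⁴ = 0.7722.
F_t/F_c = (L_t/L_c)/(d_t/d_c)² = 0.7722/0.04000 = 19.30.
m_t − m_c = −2.5 log₁₀(19.30) = -3.21.

-3.21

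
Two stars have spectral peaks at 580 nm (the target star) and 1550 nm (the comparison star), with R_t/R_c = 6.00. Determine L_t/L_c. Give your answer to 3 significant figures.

Wien's law gives T ∝ 1/λ_max, so T_t/T_c = λ_c/λ_t = 1550/580 = 2.672.
Then L ∝ R²T⁴ gives L_t/L_c = (6.00)² × (2.672)⁴ = 36.00 × 51.01 = 1836.

1.84×10^3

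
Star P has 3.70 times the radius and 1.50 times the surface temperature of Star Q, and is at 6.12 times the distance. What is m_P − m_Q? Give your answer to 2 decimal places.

L_P/L_Q = (3.70)²(1.50)⁴ = 69.31.
F_P/F_Q = (L_P/L_Q)/(d_P/d_Q)² = 69.31/37.45 = 1.850.
m_P − m_Q = −2.5 log₁₀(1.850) = -0.67.

-0.67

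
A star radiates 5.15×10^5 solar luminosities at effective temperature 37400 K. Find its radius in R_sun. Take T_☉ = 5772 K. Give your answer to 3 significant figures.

R/R_☉ = √(L/L_☉) / (T/T_☉)² = √(5.15×10^5) / (6.480)²
       = 717.6 / 41.98 = 17.09.

17.1 R_sun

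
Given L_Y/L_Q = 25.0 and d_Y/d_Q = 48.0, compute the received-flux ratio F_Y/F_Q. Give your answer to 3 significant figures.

0.0109

F = L/(4πd²), so F_Y/F_Q = (L_Y/L_Q) / (d_Y/d_Q)²
= 25.0 / (48.0)² = 25.0 / 2304 = 0.01085.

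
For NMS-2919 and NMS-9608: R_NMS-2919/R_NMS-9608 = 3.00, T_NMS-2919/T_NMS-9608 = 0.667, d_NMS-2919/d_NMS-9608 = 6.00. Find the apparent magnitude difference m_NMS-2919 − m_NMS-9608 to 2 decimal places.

L_NMS-2919/L_NMS-9608 = (3.00)²(0.667)⁴ = 1.781.
F_NMS-2919/F_NMS-9608 = (L_NMS-2919/L_NMS-9608)/(d_NMS-2919/d_NMS-9608)² = 1.781/36.00 = 0.04948.
m_NMS-2919 − m_NMS-9608 = −2.5 log₁₀(0.04948) = 3.26.

3.26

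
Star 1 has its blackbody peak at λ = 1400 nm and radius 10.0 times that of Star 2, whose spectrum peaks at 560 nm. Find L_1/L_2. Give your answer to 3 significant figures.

2.56

Wien's law gives T ∝ 1/λ_max, so T_1/T_2 = λ_2/λ_1 = 560/1400 = 0.4000.
Then L ∝ R²T⁴ gives L_1/L_2 = (10.0)² × (0.4000)⁴ = 100.0 × 0.02560 = 2.560.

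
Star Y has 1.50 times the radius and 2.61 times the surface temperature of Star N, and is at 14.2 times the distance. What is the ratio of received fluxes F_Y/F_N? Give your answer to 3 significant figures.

L_Y/L_N = (R_Y/R_N)²(T_Y/T_N)⁴ = (1.50)² × (2.61)⁴ = 104.4.
F_Y/F_N = (L_Y/L_N)/(d_Y/d_N)² = 104.4 / (14.2)² = 0.5178.

0.518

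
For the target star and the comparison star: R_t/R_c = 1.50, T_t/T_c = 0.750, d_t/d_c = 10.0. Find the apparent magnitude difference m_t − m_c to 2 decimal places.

5.37

L_t/L_c = (1.50)²(0.750)⁴ = 0.7119.
F_t/F_c = (L_t/L_c)/(d_t/d_c)² = 0.7119/100.0 = 0.007119.
m_t − m_c = −2.5 log₁₀(0.007119) = 5.37.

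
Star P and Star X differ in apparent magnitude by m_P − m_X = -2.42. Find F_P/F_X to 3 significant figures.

9.29

F_P/F_X = 10^(−(m_P − m_X)/2.5) = 10^(2.42/2.5) = 10^0.968 = 9.290.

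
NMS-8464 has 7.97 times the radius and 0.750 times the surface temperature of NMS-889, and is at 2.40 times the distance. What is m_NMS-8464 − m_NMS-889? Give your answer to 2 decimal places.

-1.36

L_NMS-8464/L_NMS-889 = (7.97)²(0.750)⁴ = 20.10.
F_NMS-8464/F_NMS-889 = (L_NMS-8464/L_NMS-889)/(d_NMS-8464/d_NMS-889)² = 20.10/5.760 = 3.489.
m_NMS-8464 − m_NMS-889 = −2.5 log₁₀(3.489) = -1.36.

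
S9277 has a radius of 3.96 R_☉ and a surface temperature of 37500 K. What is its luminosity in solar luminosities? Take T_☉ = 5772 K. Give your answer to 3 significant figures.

L/L_☉ = (R/R_☉)² (T/T_☉)⁴ = (3.96)² × (37500/5772)⁴
       = 15.68 × (6.497)⁴ = 15.68 × 1782 = 2.794×10^4.

2.79×10^4 solar luminosities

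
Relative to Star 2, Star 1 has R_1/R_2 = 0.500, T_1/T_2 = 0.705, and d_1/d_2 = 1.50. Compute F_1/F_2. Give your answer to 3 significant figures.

0.0274

L_1/L_2 = (R_1/R_2)²(T_1/T_2)⁴ = (0.500)² × (0.705)⁴ = 0.06176.
F_1/F_2 = (L_1/L_2)/(d_1/d_2)² = 0.06176 / (1.50)² = 0.02745.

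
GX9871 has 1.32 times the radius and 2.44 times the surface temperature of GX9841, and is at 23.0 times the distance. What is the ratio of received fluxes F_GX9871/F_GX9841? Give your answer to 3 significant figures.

0.117

L_GX9871/L_GX9841 = (R_GX9871/R_GX9841)²(T_GX9871/T_GX9841)⁴ = (1.32)² × (2.44)⁴ = 61.76.
F_GX9871/F_GX9841 = (L_GX9871/L_GX9841)/(d_GX9871/d_GX9841)² = 61.76 / (23.0)² = 0.1167.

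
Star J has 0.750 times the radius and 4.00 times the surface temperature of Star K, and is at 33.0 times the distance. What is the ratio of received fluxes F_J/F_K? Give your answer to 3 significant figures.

0.132

L_J/L_K = (R_J/R_K)²(T_J/T_K)⁴ = (0.750)² × (4.00)⁴ = 144.0.
F_J/F_K = (L_J/L_K)/(d_J/d_K)² = 144.0 / (33.0)² = 0.1322.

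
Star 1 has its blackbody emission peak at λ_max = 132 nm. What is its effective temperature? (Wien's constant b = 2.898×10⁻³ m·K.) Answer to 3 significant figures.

2.20×10^4 K

T = b/λ_max = 2.898×10⁻³ / (132×10⁻⁹) = 2.195×10^4 K.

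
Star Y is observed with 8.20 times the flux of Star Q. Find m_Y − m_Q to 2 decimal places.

m_Y − m_Q = −2.5 log₁₀(F_Y/F_Q) = −2.5 log₁₀(8.20) = −2.5 × (0.914) = -2.285.

-2.28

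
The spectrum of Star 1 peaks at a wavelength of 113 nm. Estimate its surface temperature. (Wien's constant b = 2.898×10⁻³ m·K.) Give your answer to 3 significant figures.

2.56×10^4 K

T = b/λ_max = 2.898×10⁻³ / (113×10⁻⁹) = 2.565×10^4 K.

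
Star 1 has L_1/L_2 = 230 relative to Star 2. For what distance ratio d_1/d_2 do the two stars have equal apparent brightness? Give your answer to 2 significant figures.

15

Equal flux requires L_1/d_1² = L_2/d_2², so d_1/d_2 = √(L_1/L_2)
= √(230) = 15.17.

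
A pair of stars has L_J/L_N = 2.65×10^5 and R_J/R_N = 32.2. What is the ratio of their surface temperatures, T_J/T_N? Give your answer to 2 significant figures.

L ∝ R²T⁴ gives T ∝ (L/R²)^(1/4), so
T_J/T_N = (2.65×10^5 / 32.2²)^(1/4) = (255.6)^(1/4) = 3.998.

4.0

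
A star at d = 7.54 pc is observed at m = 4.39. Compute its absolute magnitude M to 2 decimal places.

M = m − 5 log₁₀(d/10 pc) = 4.39 − 5 log₁₀(7.54/10)
  = 4.39 − 5 × -0.123 = 4.39 − -0.61 = 5.00.

5.00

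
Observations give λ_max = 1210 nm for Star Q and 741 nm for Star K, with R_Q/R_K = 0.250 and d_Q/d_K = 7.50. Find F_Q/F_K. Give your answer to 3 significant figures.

Wien's law: T_Q/T_K = λ_K/λ_Q = 741/1210 = 0.6124.
L_Q/L_K = (R_Q/R_K)²(T_Q/T_K)⁴ = (0.250)²(0.6124)⁴ = 0.008790.
F_Q/F_K = (L_Q/L_K)/(d_Q/d_K)² = 0.008790/(7.50)² = 1.563×10^-4.

1.56×10^-4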